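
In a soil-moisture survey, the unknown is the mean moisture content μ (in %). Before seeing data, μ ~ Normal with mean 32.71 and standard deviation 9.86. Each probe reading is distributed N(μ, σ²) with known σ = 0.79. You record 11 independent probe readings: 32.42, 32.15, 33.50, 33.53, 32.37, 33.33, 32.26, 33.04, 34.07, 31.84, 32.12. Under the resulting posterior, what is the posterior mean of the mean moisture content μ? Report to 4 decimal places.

32.7845

For Normal data with known variance σ², a Normal(μ₀, σ₀²) prior on μ is conjugate. Posterior precision = 1/σ₀² + n/σ²; posterior mean is the precision-weighted average of μ₀ and x̄.
Σxᵢ = 32.42 + 32.15 + 33.50 + 33.53 + 32.37 + 33.33 + 32.26 + 33.04 + 34.07 + 31.84 + 32.12 = 360.63, so n·x̄ = 360.63.
σ₀² = 9.86² = 97.2196, σ² = 0.79² = 0.6241; σ² + n·σ₀² = 0.6241 + 11·97.2196 = 1070.0397.
Posterior mean = (μ₀/σ₀² + n·x̄/σ²)/(1/σ₀² + n/σ²) = (σ²·μ₀ + σ₀²·n·x̄)/(σ² + n·σ₀²) = (0.6241·32.71 + 97.2196·360.63)/1070.0397 = 35080.718659/1070.0397 = 32.7845.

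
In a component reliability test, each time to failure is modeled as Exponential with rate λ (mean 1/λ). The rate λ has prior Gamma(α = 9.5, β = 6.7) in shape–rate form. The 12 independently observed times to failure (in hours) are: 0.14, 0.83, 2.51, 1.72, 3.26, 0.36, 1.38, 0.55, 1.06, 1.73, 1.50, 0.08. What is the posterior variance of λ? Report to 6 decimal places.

With a Gamma(shape α, rate β) prior on the exponential rate λ, the posterior after n observations with total T = Σxᵢ is Gamma(α+n, β+T).
Sum of observations T = 15.12 hours; n = 12.
Posterior: Gamma(9.5+12, 6.7+15.12) = Gamma(21.5, 21.82).
Var = α/β² = 0.045157.

0.045157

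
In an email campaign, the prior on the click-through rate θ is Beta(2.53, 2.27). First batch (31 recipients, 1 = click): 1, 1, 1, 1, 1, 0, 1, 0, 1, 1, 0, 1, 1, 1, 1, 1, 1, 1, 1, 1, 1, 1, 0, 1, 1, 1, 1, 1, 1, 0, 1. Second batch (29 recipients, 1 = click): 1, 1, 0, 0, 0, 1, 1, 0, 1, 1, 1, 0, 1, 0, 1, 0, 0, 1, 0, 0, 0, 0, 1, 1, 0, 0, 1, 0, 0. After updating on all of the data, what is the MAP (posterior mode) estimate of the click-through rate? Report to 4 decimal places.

0.6454

The Beta prior is conjugate to a Binomial/Bernoulli likelihood; the update adds successes to α and failures to β.
After batch 1: Beta(2.53+26, 2.27+5) = Beta(28.53, 7.27).
After batch 2: Beta(28.53+13, 7.27+16) = Beta(41.53, 23.27).
Mode of Beta(a,b) for a,b>1 is (a−1)/(a+b−2) = 40.53/62.80 = 0.6454.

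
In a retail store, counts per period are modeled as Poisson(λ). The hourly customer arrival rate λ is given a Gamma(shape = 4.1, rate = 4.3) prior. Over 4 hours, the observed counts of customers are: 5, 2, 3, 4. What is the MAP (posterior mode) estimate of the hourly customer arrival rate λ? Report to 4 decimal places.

2.0602

With a Gamma(shape α, rate β) prior, the Poisson likelihood is conjugate: the posterior is Gamma(α + ΣXᵢ, β + n).
Sum of counts S = 14 over n = 4 hours.
Posterior: Gamma(α+S, β+n) = Gamma(4.1+14, 4.3+4) = Gamma(18.1, 8.3).
Mode of Gamma(α,β) for α≥1 is (α−1)/β = 17.1/8.3 = 2.0602.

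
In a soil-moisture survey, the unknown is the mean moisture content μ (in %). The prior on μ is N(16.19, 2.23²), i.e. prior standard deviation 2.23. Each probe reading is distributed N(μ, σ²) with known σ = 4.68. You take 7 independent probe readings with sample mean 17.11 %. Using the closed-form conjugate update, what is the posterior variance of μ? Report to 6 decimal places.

1.920530

For Normal data with known variance σ², a Normal(μ₀, σ₀²) prior on μ is conjugate. Posterior precision = 1/σ₀² + n/σ²; posterior mean is the precision-weighted average of μ₀ and x̄.
σ₀² = 2.23² = 4.9729, σ² = 4.68² = 21.9024; σ² + n·σ₀² = 21.9024 + 7·4.9729 = 56.7127.
Posterior precision = 1/σ₀² + n/σ² = 1/4.9729 + 7/21.9024 = (σ² + n·σ₀²)/(σ₀²σ²) = 56.7127/(4.9729·21.9024); posterior variance σₙ² = σ₀²σ²/(σ² + n·σ₀²) = 4.9729·21.9024/56.7127 = 1.920530.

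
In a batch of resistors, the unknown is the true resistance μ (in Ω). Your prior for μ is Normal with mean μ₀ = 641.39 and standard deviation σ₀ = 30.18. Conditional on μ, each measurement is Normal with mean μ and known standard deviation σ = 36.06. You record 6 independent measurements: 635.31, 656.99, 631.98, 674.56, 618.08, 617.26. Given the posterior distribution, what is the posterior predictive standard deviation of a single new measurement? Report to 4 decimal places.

38.4108

For Normal data with known variance σ², a Normal(μ₀, σ₀²) prior on μ is conjugate. Posterior precision = 1/σ₀² + n/σ²; posterior mean is the precision-weighted average of μ₀ and x̄.
σ₀² = 30.18² = 910.8324, σ² = 36.06² = 1300.3236; σ² + n·σ₀² = 1300.3236 + 6·910.8324 = 6765.318.
Posterior precision = 1/σ₀² + n/σ² = 1/910.8324 + 6/1300.3236 = (σ² + n·σ₀²)/(σ₀²σ²) = 6765.318/(910.8324·1300.3236); posterior variance σₙ² = σ₀²σ²/(σ² + n·σ₀²) = 910.8324·1300.3236/6765.318 = 175.065956.
Predictive variance for one new observation = σₙ² + σ² = 910.8324·1300.3236/6765.318 + 1300.3236 = σ²·(σ₀² + 6765.318)/6765.318 = 1300.3236·7676.1504/6765.318 = 1475.389556; SD = √(1300.3236·7676.1504/6765.318) = 38.4108.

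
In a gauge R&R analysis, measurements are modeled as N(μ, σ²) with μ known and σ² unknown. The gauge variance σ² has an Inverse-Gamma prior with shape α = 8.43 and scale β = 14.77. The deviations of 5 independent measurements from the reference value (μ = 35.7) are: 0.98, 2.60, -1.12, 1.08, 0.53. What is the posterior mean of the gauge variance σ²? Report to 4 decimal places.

2.0122

With known mean μ and an Inverse-Gamma(α, β) prior on σ², the Normal likelihood is conjugate: posterior is Inv-Gamma(α + n/2, β + Σ(xᵢ−μ)²/2).
Σ(xᵢ−μ)² = (0.98)² + (2.60)² + (-1.12)² + (1.08)² + (0.53)² = 10.4221.
Posterior: Inv-Gamma(8.43 + 5/2, 14.77 + 10.4221/2) = Inv-Gamma(10.93, 19.98105).
E[σ²|data] = β/(α−1) = 19.98105/9.93 = 2.0122.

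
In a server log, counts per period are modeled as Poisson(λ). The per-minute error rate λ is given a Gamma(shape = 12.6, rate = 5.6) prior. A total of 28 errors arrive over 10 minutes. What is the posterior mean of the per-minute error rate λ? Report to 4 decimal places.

With a Gamma(shape α, rate β) prior, the Poisson likelihood is conjugate: the posterior is Gamma(α + ΣXᵢ, β + n).
Posterior: Gamma(α+S, β+n) = Gamma(12.6+28, 5.6+10) = Gamma(40.6, 15.6).
Posterior mean = α/β = 40.6/15.6 = 2.6026.

2.6026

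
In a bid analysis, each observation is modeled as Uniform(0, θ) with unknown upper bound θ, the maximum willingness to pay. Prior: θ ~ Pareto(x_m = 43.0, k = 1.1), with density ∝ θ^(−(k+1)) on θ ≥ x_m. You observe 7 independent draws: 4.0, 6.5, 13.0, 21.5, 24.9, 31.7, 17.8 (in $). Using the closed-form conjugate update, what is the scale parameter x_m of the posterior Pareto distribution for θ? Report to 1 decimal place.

43.0

A Pareto(scale x_m, shape k) prior on the upper bound θ of Uniform(0, θ) is conjugate: posterior is Pareto(max(x_m, max xᵢ), k + n).
Sample maximum = 31.7; prior scale x_m = 43.0 → posterior scale = max = 43.0.
Posterior shape = 1.1 + 7 = 8.1.
Posterior scale x_m = 43.0.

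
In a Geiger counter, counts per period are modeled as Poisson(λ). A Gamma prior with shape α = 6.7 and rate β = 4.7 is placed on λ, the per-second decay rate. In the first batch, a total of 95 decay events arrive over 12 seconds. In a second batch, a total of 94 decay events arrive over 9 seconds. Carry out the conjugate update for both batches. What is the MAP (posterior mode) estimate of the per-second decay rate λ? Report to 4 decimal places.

7.5759

With a Gamma(shape α, rate β) prior, the Poisson likelihood is conjugate: the posterior is Gamma(α + ΣXᵢ, β + n).
After batch 1: Gamma(α+S, β+n) = Gamma(6.7+95, 4.7+12) = Gamma(101.7, 16.7).
After batch 2: Gamma(α+S, β+n) = Gamma(101.7+94, 16.7+9) = Gamma(195.7, 25.7).
Mode of Gamma(α,β) for α≥1 is (α−1)/β = 194.7/25.7 = 7.5759.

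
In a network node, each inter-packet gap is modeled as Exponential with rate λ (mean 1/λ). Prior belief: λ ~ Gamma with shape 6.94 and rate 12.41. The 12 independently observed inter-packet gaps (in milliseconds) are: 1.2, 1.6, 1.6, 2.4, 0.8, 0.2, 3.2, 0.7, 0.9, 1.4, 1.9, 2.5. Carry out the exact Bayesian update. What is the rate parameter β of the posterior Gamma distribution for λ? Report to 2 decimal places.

30.81

With a Gamma(shape α, rate β) prior on the exponential rate λ, the posterior after n observations with total T = Σxᵢ is Gamma(α+n, β+T).
Sum of observations T = 18.4 milliseconds; n = 12.
Posterior: Gamma(6.94+12, 12.41+18.4) = Gamma(18.94, 30.81).
Posterior β = 30.81.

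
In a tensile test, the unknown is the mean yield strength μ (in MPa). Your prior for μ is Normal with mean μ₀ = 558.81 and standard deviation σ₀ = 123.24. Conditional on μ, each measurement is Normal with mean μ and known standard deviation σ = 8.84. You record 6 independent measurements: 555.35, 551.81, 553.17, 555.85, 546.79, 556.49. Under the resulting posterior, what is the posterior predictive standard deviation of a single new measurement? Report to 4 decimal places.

9.5477

For Normal data with known variance σ², a Normal(μ₀, σ₀²) prior on μ is conjugate. Posterior precision = 1/σ₀² + n/σ²; posterior mean is the precision-weighted average of μ₀ and x̄.
σ₀² = 123.24² = 15188.0976, σ² = 8.84² = 78.1456; σ² + n·σ₀² = 78.1456 + 6·15188.0976 = 91206.7312.
Posterior precision = 1/σ₀² + n/σ² = 1/15188.0976 + 6/78.1456 = (σ² + n·σ₀²)/(σ₀²σ²) = 91206.7312/(15188.0976·78.1456); posterior variance σₙ² = σ₀²σ²/(σ² + n·σ₀²) = 15188.0976·78.1456/91206.7312 = 13.013108.
Predictive variance for one new observation = σₙ² + σ² = 15188.0976·78.1456/91206.7312 + 78.1456 = σ²·(σ₀² + 91206.7312)/91206.7312 = 78.1456·106394.8288/91206.7312 = 91.158708; SD = √(78.1456·106394.8288/91206.7312) = 9.5477.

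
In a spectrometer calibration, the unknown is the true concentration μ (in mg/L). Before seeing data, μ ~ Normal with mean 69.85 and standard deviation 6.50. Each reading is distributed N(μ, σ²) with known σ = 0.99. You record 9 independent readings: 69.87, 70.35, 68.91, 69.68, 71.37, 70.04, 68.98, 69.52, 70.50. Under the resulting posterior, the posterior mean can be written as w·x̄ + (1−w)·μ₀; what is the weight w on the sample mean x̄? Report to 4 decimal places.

For Normal data with known variance σ², a Normal(μ₀, σ₀²) prior on μ is conjugate. Posterior precision = 1/σ₀² + n/σ²; posterior mean is the precision-weighted average of μ₀ and x̄.
σ₀² = 6.50² = 42.25, σ² = 0.99² = 0.9801. Prior precision 1/σ₀² = 1/42.25; data precision n/σ² = 9/0.9801.
w = (n/σ²)/(1/σ₀² + n/σ²) = n·σ₀²/(σ² + n·σ₀²) = 9·42.25/(0.9801 + 9·42.25) = 380.25/381.2301 = 0.9974.

0.9974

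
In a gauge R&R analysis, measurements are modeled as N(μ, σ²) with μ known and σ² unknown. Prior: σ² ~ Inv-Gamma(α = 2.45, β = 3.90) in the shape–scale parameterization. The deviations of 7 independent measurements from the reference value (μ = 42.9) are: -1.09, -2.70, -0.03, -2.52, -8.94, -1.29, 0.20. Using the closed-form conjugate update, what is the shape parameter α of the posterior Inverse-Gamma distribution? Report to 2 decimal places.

5.95

With known mean μ and an Inverse-Gamma(α, β) prior on σ², the Normal likelihood is conjugate: posterior is Inv-Gamma(α + n/2, β + Σ(xᵢ−μ)²/2).
Σ(xᵢ−μ)² = (-1.09)² + (-2.70)² + (-0.03)² + (-2.52)² + (-8.94)² + (-1.29)² + (0.20)² = 96.4571.
Posterior: Inv-Gamma(2.45 + 7/2, 3.90 + 96.4571/2) = Inv-Gamma(5.95, 52.12855).
Posterior α = 5.95.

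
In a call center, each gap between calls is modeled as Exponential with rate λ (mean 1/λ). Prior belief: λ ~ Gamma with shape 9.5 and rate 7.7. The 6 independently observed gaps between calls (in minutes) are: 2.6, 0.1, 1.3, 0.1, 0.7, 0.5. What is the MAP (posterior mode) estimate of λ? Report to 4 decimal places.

1.1154

With a Gamma(shape α, rate β) prior on the exponential rate λ, the posterior after n observations with total T = Σxᵢ is Gamma(α+n, β+T).
Sum of observations T = 5.3 minutes; n = 6.
Posterior: Gamma(9.5+6, 7.7+5.3) = Gamma(15.5, 13.0).
Mode = (α−1)/β = 1.1154.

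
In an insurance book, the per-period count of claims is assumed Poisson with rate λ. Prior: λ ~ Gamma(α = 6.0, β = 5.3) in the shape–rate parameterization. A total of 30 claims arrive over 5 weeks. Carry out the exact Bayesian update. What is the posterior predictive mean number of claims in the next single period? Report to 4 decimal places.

3.4951

With a Gamma(shape α, rate β) prior, the Poisson likelihood is conjugate: the posterior is Gamma(α + ΣXᵢ, β + n).
Posterior: Gamma(α+S, β+n) = Gamma(6.0+30, 5.3+5) = Gamma(36.0, 10.3).
The predictive distribution for one future period is NegBinom with mean α/β = 3.4951.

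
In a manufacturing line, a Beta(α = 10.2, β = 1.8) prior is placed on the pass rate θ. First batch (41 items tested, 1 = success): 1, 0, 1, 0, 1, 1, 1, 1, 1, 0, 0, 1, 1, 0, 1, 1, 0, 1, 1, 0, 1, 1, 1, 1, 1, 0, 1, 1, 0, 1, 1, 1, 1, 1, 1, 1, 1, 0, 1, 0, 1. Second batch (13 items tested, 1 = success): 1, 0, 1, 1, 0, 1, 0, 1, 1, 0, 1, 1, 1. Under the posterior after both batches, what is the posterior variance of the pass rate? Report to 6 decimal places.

The Beta prior is conjugate to a Binomial/Bernoulli likelihood; the update adds successes to α and failures to β.
After batch 1: Beta(10.2+30, 1.8+11) = Beta(40.2, 12.8).
After batch 2: Beta(40.2+9, 12.8+4) = Beta(49.2, 16.8).
Var = αβ/((α+β)²(α+β+1)) = 49.2·16.8/(66.0²·67.0) = 0.002832.

0.002832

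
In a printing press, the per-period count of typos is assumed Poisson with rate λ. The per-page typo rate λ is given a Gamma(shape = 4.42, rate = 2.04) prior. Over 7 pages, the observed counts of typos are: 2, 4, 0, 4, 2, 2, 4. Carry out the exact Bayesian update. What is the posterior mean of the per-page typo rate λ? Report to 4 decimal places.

2.4801

With a Gamma(shape α, rate β) prior, the Poisson likelihood is conjugate: the posterior is Gamma(α + ΣXᵢ, β + n).
Sum of counts S = 18 over n = 7 pages.
Posterior: Gamma(α+S, β+n) = Gamma(4.42+18, 2.04+7) = Gamma(22.42, 9.04).
Posterior mean = α/β = 22.42/9.04 = 2.4801.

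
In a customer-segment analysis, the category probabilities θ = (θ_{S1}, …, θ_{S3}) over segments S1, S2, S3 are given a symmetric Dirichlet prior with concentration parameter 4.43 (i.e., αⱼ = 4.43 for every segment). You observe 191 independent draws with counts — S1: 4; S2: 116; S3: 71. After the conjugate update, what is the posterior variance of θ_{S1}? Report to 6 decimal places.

0.000193

The Dirichlet prior is conjugate to the Multinomial likelihood: each posterior αⱼ = prior αⱼ + observed count nⱼ.
Posterior concentration: (8.43, 120.43, 75.43), total = 204.29.
Var[θ_j] = α_j(Σα−α_j)/((Σα)²(Σα+1)) = 8.43·195.86/(204.29²·205.29) = 0.000193.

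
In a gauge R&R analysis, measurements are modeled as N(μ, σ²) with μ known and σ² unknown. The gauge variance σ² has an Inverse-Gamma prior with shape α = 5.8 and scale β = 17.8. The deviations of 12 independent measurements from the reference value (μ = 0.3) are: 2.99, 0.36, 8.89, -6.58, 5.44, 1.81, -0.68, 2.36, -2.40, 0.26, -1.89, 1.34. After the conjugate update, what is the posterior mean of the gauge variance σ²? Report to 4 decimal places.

10.0507

With known mean μ and an Inverse-Gamma(α, β) prior on σ², the Normal likelihood is conjugate: posterior is Inv-Gamma(α + n/2, β + Σ(xᵢ−μ)²/2).
Σ(xᵢ−μ)² = (2.99)² + (0.36)² + (8.89)² + (-6.58)² + (5.44)² + (1.81)² + (-0.68)² + (2.36)² + (-2.40)² + (0.26)² + (-1.89)² + (1.34)² = 181.4952.
Posterior: Inv-Gamma(5.8 + 12/2, 17.8 + 181.4952/2) = Inv-Gamma(11.80, 108.54760).
E[σ²|data] = β/(α−1) = 108.54760/10.80 = 10.0507.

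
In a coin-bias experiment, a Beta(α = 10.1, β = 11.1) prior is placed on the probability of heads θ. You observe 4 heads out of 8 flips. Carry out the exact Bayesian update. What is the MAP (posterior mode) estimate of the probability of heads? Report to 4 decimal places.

0.4816

The Beta prior is conjugate to a Binomial/Bernoulli likelihood; the update adds successes to α and failures to β.
Posterior: Beta(α+k, β+n−k) = Beta(10.1+4, 11.1+4) = Beta(14.1, 15.1).
Mode of Beta(a,b) for a,b>1 is (a−1)/(a+b−2) = 13.1/27.2 = 0.4816.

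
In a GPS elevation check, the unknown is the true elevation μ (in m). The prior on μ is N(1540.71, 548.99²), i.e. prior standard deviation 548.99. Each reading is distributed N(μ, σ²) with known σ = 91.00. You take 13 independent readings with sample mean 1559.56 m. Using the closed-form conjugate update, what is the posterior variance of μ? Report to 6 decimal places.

For Normal data with known variance σ², a Normal(μ₀, σ₀²) prior on μ is conjugate. Posterior precision = 1/σ₀² + n/σ²; posterior mean is the precision-weighted average of μ₀ and x̄.
σ₀² = 548.99² = 301390.0201, σ² = 91.00² = 8281; σ² + n·σ₀² = 8281 + 13·301390.0201 = 3926351.2613.
Posterior precision = 1/σ₀² + n/σ² = 1/301390.0201 + 13/8281 = (σ² + n·σ₀²)/(σ₀²σ²) = 3926351.2613/(301390.0201·8281); posterior variance σₙ² = σ₀²σ²/(σ² + n·σ₀²) = 301390.0201·8281/3926351.2613 = 635.656514.

635.656514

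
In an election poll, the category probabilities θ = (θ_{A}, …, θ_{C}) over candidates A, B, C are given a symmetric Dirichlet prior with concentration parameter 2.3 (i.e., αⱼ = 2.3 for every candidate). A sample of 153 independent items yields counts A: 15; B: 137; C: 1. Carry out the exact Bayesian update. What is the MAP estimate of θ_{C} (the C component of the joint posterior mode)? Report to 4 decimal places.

0.0147

The Dirichlet prior is conjugate to the Multinomial likelihood: each posterior αⱼ = prior αⱼ + observed count nⱼ.
Posterior concentration: (17.3, 139.3, 3.3), total = 159.9.
Joint mode component: (α_{C}−1)/(Σα−K) = 2.3/156.9 = 0.0147.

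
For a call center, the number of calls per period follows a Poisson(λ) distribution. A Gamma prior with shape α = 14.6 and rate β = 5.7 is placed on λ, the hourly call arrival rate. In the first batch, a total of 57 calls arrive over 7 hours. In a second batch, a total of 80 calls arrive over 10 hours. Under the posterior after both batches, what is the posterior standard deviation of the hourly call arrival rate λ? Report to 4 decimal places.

0.5424

With a Gamma(shape α, rate β) prior, the Poisson likelihood is conjugate: the posterior is Gamma(α + ΣXᵢ, β + n).
After batch 1: Gamma(α+S, β+n) = Gamma(14.6+57, 5.7+7) = Gamma(71.6, 12.7).
After batch 2: Gamma(α+S, β+n) = Gamma(71.6+80, 12.7+10) = Gamma(151.6, 22.7).
SD = √α/β = √151.6/22.7 = 0.5424.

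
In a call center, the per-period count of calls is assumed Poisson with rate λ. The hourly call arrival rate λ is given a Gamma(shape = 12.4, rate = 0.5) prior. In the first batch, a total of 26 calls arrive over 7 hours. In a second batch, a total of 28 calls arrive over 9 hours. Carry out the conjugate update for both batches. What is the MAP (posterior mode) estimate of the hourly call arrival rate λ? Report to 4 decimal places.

With a Gamma(shape α, rate β) prior, the Poisson likelihood is conjugate: the posterior is Gamma(α + ΣXᵢ, β + n).
After batch 1: Gamma(α+S, β+n) = Gamma(12.4+26, 0.5+7) = Gamma(38.4, 7.5).
After batch 2: Gamma(α+S, β+n) = Gamma(38.4+28, 7.5+9) = Gamma(66.4, 16.5).
Mode of Gamma(α,β) for α≥1 is (α−1)/β = 65.4/16.5 = 3.9636.

3.9636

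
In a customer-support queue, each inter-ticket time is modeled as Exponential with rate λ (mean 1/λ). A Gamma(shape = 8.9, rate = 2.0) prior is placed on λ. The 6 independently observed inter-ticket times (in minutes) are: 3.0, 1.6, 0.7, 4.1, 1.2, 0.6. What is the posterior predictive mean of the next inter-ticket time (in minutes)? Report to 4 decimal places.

0.9496

With a Gamma(shape α, rate β) prior on the exponential rate λ, the posterior after n observations with total T = Σxᵢ is Gamma(α+n, β+T).
Sum of observations T = 11.2 minutes; n = 6.
Posterior: Gamma(8.9+6, 2.0+11.2) = Gamma(14.9, 13.2).
The predictive distribution for the next observation is Lomax; its mean is β/(α−1) = 13.2/13.9 = 0.9496.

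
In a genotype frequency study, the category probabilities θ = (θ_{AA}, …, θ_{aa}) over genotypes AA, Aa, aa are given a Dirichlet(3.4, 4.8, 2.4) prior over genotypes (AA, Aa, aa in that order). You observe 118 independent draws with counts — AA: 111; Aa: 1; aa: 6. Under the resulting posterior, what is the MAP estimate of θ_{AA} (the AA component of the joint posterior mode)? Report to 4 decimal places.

The Dirichlet prior is conjugate to the Multinomial likelihood: each posterior αⱼ = prior αⱼ + observed count nⱼ.
Posterior concentration: (114.4, 5.8, 8.4), total = 128.6.
Joint mode component: (α_{AA}−1)/(Σα−K) = 113.4/125.6 = 0.9029.

0.9029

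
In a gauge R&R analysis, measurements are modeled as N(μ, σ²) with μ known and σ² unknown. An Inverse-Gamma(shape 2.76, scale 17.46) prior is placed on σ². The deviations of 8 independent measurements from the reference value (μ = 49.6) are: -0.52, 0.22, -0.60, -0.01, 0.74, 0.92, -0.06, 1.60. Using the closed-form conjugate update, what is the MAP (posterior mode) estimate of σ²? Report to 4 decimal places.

2.5487

With known mean μ and an Inverse-Gamma(α, β) prior on σ², the Normal likelihood is conjugate: posterior is Inv-Gamma(α + n/2, β + Σ(xᵢ−μ)²/2).
Σ(xᵢ−μ)² = (-0.52)² + (0.22)² + (-0.60)² + (-0.01)² + (0.74)² + (0.92)² + (-0.06)² + (1.60)² = 4.6365.
Posterior: Inv-Gamma(2.76 + 8/2, 17.46 + 4.6365/2) = Inv-Gamma(6.76, 19.77825).
Mode = β/(α+1) = 19.77825/7.76 = 2.5487.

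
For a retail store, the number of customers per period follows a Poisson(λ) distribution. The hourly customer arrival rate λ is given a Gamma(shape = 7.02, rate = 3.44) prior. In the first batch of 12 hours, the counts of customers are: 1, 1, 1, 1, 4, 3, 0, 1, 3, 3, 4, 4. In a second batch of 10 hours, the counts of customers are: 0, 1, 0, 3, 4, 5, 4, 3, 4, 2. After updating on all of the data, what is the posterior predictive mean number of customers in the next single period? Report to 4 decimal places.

2.3200

With a Gamma(shape α, rate β) prior, the Poisson likelihood is conjugate: the posterior is Gamma(α + ΣXᵢ, β + n).
Batch 1: sum of counts S = 26 over n = 12 hours.
After batch 1: Gamma(α+S, β+n) = Gamma(7.02+26, 3.44+12) = Gamma(33.02, 15.44).
Batch 2: sum of counts S = 26 over n = 10 hours.
After batch 2: Gamma(α+S, β+n) = Gamma(33.02+26, 15.44+10) = Gamma(59.02, 25.44).
The predictive distribution for one future period is NegBinom with mean α/β = 2.3200.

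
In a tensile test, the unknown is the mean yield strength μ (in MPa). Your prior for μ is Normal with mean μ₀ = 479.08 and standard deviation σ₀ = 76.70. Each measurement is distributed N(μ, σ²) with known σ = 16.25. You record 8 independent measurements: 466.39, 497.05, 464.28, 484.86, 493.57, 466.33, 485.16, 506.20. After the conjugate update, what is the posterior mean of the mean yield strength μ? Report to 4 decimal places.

For Normal data with known variance σ², a Normal(μ₀, σ₀²) prior on μ is conjugate. Posterior precision = 1/σ₀² + n/σ²; posterior mean is the precision-weighted average of μ₀ and x̄.
Σxᵢ = 466.39 + 497.05 + 464.28 + 484.86 + 493.57 + 466.33 + 485.16 + 506.20 = 3863.84, so n·x̄ = 3863.84.
σ₀² = 76.70² = 5882.89, σ² = 16.25² = 264.0625; σ² + n·σ₀² = 264.0625 + 8·5882.89 = 47327.1825.
Posterior mean = (μ₀/σ₀² + n·x̄/σ²)/(1/σ₀² + n/σ²) = (σ²·μ₀ + σ₀²·n·x̄)/(σ² + n·σ₀²) = (264.0625·479.08 + 5882.89·3863.84)/47327.1825 = 22857052.7601/47327.1825 = 482.9582.

482.9582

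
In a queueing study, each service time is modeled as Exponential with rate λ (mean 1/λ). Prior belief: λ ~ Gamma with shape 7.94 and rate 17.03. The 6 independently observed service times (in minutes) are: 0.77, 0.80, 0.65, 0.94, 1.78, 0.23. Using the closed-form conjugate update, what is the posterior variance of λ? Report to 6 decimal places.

0.028285

With a Gamma(shape α, rate β) prior on the exponential rate λ, the posterior after n observations with total T = Σxᵢ is Gamma(α+n, β+T).
Sum of observations T = 5.17 minutes; n = 6.
Posterior: Gamma(7.94+6, 17.03+5.17) = Gamma(13.94, 22.20).
Var = α/β² = 0.028285.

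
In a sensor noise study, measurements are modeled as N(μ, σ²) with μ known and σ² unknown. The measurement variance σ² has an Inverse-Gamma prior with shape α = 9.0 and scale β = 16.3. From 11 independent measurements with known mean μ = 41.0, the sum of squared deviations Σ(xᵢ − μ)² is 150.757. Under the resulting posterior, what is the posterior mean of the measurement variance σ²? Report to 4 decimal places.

6.7910

With known mean μ and an Inverse-Gamma(α, β) prior on σ², the Normal likelihood is conjugate: posterior is Inv-Gamma(α + n/2, β + Σ(xᵢ−μ)²/2).
Posterior: Inv-Gamma(9.0 + 11/2, 16.3 + 150.757/2) = Inv-Gamma(14.50, 91.6785).
E[σ²|data] = β/(α−1) = 91.6785/13.50 = 6.7910.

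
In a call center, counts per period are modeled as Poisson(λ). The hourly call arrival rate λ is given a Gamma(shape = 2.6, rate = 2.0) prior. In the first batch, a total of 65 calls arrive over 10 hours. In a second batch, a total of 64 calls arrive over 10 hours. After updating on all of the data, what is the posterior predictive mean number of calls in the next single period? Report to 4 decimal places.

With a Gamma(shape α, rate β) prior, the Poisson likelihood is conjugate: the posterior is Gamma(α + ΣXᵢ, β + n).
After batch 1: Gamma(α+S, β+n) = Gamma(2.6+65, 2.0+10) = Gamma(67.6, 12.0).
After batch 2: Gamma(α+S, β+n) = Gamma(67.6+64, 12.0+10) = Gamma(131.6, 22.0).
The predictive distribution for one future period is NegBinom with mean α/β = 5.9818.

5.9818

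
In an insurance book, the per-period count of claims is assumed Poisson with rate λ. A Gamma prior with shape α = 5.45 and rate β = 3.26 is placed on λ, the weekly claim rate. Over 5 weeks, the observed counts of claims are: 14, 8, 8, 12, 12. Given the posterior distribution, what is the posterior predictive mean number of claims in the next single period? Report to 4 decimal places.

With a Gamma(shape α, rate β) prior, the Poisson likelihood is conjugate: the posterior is Gamma(α + ΣXᵢ, β + n).
Sum of counts S = 54 over n = 5 weeks.
Posterior: Gamma(α+S, β+n) = Gamma(5.45+54, 3.26+5) = Gamma(59.45, 8.26).
The predictive distribution for one future period is NegBinom with mean α/β = 7.1973.

7.1973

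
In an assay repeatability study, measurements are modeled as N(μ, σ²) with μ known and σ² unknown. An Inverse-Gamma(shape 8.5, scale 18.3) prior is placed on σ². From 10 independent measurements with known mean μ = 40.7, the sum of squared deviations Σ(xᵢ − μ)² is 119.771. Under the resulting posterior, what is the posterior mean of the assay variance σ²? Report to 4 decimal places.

6.2548

With known mean μ and an Inverse-Gamma(α, β) prior on σ², the Normal likelihood is conjugate: posterior is Inv-Gamma(α + n/2, β + Σ(xᵢ−μ)²/2).
Posterior: Inv-Gamma(8.5 + 10/2, 18.3 + 119.771/2) = Inv-Gamma(13.50, 78.1855).
E[σ²|data] = β/(α−1) = 78.1855/12.50 = 6.2548.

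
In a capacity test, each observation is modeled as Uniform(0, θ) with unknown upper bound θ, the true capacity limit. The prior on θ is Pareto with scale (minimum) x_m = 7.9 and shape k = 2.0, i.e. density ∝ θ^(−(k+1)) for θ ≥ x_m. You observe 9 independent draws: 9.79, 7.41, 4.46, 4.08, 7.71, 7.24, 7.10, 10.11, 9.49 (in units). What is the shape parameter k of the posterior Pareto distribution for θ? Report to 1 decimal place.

11.0

A Pareto(scale x_m, shape k) prior on the upper bound θ of Uniform(0, θ) is conjugate: posterior is Pareto(max(x_m, max xᵢ), k + n).
Sample maximum = 10.11; prior scale x_m = 7.9 → posterior scale = max = 10.11.
Posterior shape = 2.0 + 9 = 11.0.
Posterior shape k = 11.0.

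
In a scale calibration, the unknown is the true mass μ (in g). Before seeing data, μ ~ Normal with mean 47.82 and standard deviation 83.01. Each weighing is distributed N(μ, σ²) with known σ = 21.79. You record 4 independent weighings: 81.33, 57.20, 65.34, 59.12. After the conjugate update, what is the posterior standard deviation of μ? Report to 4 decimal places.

10.8024

For Normal data with known variance σ², a Normal(μ₀, σ₀²) prior on μ is conjugate. Posterior precision = 1/σ₀² + n/σ²; posterior mean is the precision-weighted average of μ₀ and x̄.
σ₀² = 83.01² = 6890.6601, σ² = 21.79² = 474.8041; σ² + n·σ₀² = 474.8041 + 4·6890.6601 = 28037.4445.
Posterior precision = 1/σ₀² + n/σ² = 1/6890.6601 + 4/474.8041 = (σ² + n·σ₀²)/(σ₀²σ²) = 28037.4445/(6890.6601·474.8041); posterior variance σₙ² = σ₀²σ²/(σ² + n·σ₀²) = 6890.6601·474.8041/28037.4445 = 116.690866.
Posterior SD = √σₙ² = √(6890.6601·474.8041/28037.4445) = 10.8024.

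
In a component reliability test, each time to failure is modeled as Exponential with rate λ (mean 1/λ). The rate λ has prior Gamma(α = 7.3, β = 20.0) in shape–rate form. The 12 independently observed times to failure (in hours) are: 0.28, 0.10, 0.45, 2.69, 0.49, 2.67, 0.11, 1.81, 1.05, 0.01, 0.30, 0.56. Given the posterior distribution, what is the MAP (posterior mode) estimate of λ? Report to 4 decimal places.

With a Gamma(shape α, rate β) prior on the exponential rate λ, the posterior after n observations with total T = Σxᵢ is Gamma(α+n, β+T).
Sum of observations T = 10.52 hours; n = 12.
Posterior: Gamma(7.3+12, 20.0+10.52) = Gamma(19.3, 30.52).
Mode = (α−1)/β = 0.5996.

0.5996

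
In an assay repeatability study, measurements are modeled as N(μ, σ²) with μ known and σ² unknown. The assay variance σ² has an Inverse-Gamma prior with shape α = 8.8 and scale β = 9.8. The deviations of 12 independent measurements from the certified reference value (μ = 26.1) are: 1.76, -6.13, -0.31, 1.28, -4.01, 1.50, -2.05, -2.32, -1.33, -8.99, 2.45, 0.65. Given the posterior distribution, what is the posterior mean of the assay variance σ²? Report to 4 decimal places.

6.4833

With known mean μ and an Inverse-Gamma(α, β) prior on σ², the Normal likelihood is conjugate: posterior is Inv-Gamma(α + n/2, β + Σ(xᵢ−μ)²/2).
Σ(xᵢ−μ)² = (1.76)² + (-6.13)² + (-0.31)² + (1.28)² + (-4.01)² + (1.50)² + (-2.05)² + (-2.32)² + (-1.33)² + (-8.99)² + (2.45)² + (0.65)² = 159.3380.
Posterior: Inv-Gamma(8.8 + 12/2, 9.8 + 159.3380/2) = Inv-Gamma(14.80, 89.46900).
E[σ²|data] = β/(α−1) = 89.46900/13.80 = 6.4833.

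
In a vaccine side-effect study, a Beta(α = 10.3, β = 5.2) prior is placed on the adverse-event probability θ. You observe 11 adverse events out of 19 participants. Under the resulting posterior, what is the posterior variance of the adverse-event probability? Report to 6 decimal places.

The Beta prior is conjugate to a Binomial/Bernoulli likelihood; the update adds successes to α and failures to β.
Posterior: Beta(α+k, β+n−k) = Beta(10.3+11, 5.2+8) = Beta(21.3, 13.2).
Var = αβ/((α+β)²(α+β+1)) = 21.3·13.2/(34.5²·35.5) = 0.006654.

0.006654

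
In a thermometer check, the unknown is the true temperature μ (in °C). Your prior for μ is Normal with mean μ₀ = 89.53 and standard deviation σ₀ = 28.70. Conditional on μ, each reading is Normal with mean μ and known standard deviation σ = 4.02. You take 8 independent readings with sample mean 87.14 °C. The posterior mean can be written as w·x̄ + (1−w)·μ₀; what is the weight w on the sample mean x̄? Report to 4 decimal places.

For Normal data with known variance σ², a Normal(μ₀, σ₀²) prior on μ is conjugate. Posterior precision = 1/σ₀² + n/σ²; posterior mean is the precision-weighted average of μ₀ and x̄.
σ₀² = 28.70² = 823.69, σ² = 4.02² = 16.1604. Prior precision 1/σ₀² = 1/823.69; data precision n/σ² = 8/16.1604.
w = (n/σ²)/(1/σ₀² + n/σ²) = n·σ₀²/(σ² + n·σ₀²) = 8·823.69/(16.1604 + 8·823.69) = 6589.52/6605.6804 = 0.9976.

0.9976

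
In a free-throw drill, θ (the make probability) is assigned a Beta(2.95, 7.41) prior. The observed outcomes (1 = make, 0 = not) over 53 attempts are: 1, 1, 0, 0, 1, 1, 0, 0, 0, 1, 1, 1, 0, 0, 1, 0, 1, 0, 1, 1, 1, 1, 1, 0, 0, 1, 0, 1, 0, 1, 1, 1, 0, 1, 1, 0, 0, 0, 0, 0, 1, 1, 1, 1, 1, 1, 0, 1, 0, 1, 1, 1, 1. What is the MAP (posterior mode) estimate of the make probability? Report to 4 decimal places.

0.5533

The Beta prior is conjugate to a Binomial/Bernoulli likelihood; the update adds successes to α and failures to β.
Posterior: Beta(α+k, β+n−k) = Beta(2.95+32, 7.41+21) = Beta(34.95, 28.41).
Mode of Beta(a,b) for a,b>1 is (a−1)/(a+b−2) = 33.95/61.36 = 0.5533.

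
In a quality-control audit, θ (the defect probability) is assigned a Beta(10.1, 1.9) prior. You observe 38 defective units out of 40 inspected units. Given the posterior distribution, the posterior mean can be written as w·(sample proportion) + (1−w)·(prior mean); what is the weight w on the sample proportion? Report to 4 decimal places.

0.7692

The Beta prior is conjugate to a Binomial/Bernoulli likelihood; the update adds successes to α and failures to β.
Posterior mean = (α₀+k)/(α₀+β₀+n) = [n/(α₀+β₀+n)]·(k/n) + [(α₀+β₀)/(α₀+β₀+n)]·α₀/(α₀+β₀), so only n and the prior enter the weight.
The weight on the data is w = n/(α₀+β₀+n) = 40/(10.1+1.9+40) = 40/52.0 = 0.7692.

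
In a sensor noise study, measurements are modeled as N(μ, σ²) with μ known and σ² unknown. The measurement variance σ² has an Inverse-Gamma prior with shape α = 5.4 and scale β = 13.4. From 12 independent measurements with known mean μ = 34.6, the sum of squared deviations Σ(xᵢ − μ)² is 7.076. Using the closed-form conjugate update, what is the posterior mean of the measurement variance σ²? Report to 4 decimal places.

With known mean μ and an Inverse-Gamma(α, β) prior on σ², the Normal likelihood is conjugate: posterior is Inv-Gamma(α + n/2, β + Σ(xᵢ−μ)²/2).
Posterior: Inv-Gamma(5.4 + 12/2, 13.4 + 7.076/2) = Inv-Gamma(11.40, 16.9380).
E[σ²|data] = β/(α−1) = 16.9380/10.40 = 1.6287.

1.6287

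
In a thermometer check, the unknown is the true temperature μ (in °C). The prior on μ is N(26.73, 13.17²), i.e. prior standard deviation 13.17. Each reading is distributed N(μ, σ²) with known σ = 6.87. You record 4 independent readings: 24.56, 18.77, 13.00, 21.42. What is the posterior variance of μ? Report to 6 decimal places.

11.047683

For Normal data with known variance σ², a Normal(μ₀, σ₀²) prior on μ is conjugate. Posterior precision = 1/σ₀² + n/σ²; posterior mean is the precision-weighted average of μ₀ and x̄.
σ₀² = 13.17² = 173.4489, σ² = 6.87² = 47.1969; σ² + n·σ₀² = 47.1969 + 4·173.4489 = 740.9925.
Posterior precision = 1/σ₀² + n/σ² = 1/173.4489 + 4/47.1969 = (σ² + n·σ₀²)/(σ₀²σ²) = 740.9925/(173.4489·47.1969); posterior variance σₙ² = σ₀²σ²/(σ² + n·σ₀²) = 173.4489·47.1969/740.9925 = 11.047683.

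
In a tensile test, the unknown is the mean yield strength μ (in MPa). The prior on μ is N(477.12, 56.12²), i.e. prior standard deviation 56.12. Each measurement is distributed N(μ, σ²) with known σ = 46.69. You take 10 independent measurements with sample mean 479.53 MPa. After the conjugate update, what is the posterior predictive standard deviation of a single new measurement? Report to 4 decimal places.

48.8246

For Normal data with known variance σ², a Normal(μ₀, σ₀²) prior on μ is conjugate. Posterior precision = 1/σ₀² + n/σ²; posterior mean is the precision-weighted average of μ₀ and x̄.
σ₀² = 56.12² = 3149.4544, σ² = 46.69² = 2179.9561; σ² + n·σ₀² = 2179.9561 + 10·3149.4544 = 33674.5001.
Posterior precision = 1/σ₀² + n/σ² = 1/3149.4544 + 10/2179.9561 = (σ² + n·σ₀²)/(σ₀²σ²) = 33674.5001/(3149.4544·2179.9561); posterior variance σₙ² = σ₀²σ²/(σ² + n·σ₀²) = 3149.4544·2179.9561/33674.5001 = 203.883422.
Predictive variance for one new observation = σₙ² + σ² = 3149.4544·2179.9561/33674.5001 + 2179.9561 = σ²·(σ₀² + 33674.5001)/33674.5001 = 2179.9561·36823.9545/33674.5001 = 2383.839522; SD = √(2179.9561·36823.9545/33674.5001) = 48.8246.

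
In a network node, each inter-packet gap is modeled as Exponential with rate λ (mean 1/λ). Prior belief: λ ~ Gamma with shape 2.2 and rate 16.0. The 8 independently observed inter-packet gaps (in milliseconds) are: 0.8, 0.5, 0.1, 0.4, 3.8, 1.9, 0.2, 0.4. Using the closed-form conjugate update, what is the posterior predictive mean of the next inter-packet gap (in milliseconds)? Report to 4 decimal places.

With a Gamma(shape α, rate β) prior on the exponential rate λ, the posterior after n observations with total T = Σxᵢ is Gamma(α+n, β+T).
Sum of observations T = 8.1 milliseconds; n = 8.
Posterior: Gamma(2.2+8, 16.0+8.1) = Gamma(10.2, 24.1).
The predictive distribution for the next observation is Lomax; its mean is β/(α−1) = 24.1/9.2 = 2.6196.

2.6196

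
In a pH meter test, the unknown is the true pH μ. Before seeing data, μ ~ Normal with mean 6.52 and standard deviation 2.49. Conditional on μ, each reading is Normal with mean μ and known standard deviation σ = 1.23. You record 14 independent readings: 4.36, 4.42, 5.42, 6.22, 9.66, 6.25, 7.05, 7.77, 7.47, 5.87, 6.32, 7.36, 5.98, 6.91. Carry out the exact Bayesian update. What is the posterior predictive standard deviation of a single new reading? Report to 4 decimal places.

For Normal data with known variance σ², a Normal(μ₀, σ₀²) prior on μ is conjugate. Posterior precision = 1/σ₀² + n/σ²; posterior mean is the precision-weighted average of μ₀ and x̄.
σ₀² = 2.49² = 6.2001, σ² = 1.23² = 1.5129; σ² + n·σ₀² = 1.5129 + 14·6.2001 = 88.3143.
Posterior precision = 1/σ₀² + n/σ² = 1/6.2001 + 14/1.5129 = (σ² + n·σ₀²)/(σ₀²σ²) = 88.3143/(6.2001·1.5129); posterior variance σₙ² = σ₀²σ²/(σ² + n·σ₀²) = 6.2001·1.5129/88.3143 = 0.106213.
Predictive variance for one new observation = σₙ² + σ² = 6.2001·1.5129/88.3143 + 1.5129 = σ²·(σ₀² + 88.3143)/88.3143 = 1.5129·94.5144/88.3143 = 1.619113; SD = √(1.5129·94.5144/88.3143) = 1.2724.

1.2724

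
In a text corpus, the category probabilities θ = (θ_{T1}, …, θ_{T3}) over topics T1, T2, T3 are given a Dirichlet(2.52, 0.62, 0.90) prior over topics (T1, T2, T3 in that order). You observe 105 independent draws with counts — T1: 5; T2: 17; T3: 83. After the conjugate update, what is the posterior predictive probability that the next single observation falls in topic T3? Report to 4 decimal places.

0.7694

The Dirichlet prior is conjugate to the Multinomial likelihood: each posterior αⱼ = prior αⱼ + observed count nⱼ.
Posterior concentration: (7.52, 17.62, 83.90), total = 109.04.
P(next = T3 | data) = α_{T3}/Σα = 0.7694.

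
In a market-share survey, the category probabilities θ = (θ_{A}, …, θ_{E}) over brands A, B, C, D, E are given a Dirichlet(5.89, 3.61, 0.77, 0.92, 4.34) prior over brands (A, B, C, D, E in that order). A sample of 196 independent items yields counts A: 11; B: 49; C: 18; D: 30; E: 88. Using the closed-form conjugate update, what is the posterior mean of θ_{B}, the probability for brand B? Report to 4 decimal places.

0.2487

The Dirichlet prior is conjugate to the Multinomial likelihood: each posterior αⱼ = prior αⱼ + observed count nⱼ.
Posterior concentration: (16.89, 52.61, 18.77, 30.92, 92.34), total = 211.53.
E[θ_{B}|data] = α_{B}/Σα = 52.61/211.53 = 0.2487.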